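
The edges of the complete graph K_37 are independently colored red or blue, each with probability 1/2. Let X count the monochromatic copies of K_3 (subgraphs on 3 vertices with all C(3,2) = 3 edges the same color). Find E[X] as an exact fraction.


Let X = Σ_S X_S over the C(37, 3) = 7770 subsets S of size 3, where X_S = 1 if the K_3 on S is monochromatic.
For a fixed S, the K_3 on S has C(3, 2) = 3 edges. P[all 3 edges red] = (1/2)^3, and likewise for blue, so P[monochromatic] = 2·(1/2)^3 = 2^{1 − 3} = 1/4.
Summing: E[X] = C(37, 3) · 2^{1 − 3} = 7770 · 1/4 = 3885/2.
Numerically: E[X] ≈ 1942.500000.

E[X] = C(37,3)·2^(1−C(3,2)) = 3885/2 ≈ 1942.500000.


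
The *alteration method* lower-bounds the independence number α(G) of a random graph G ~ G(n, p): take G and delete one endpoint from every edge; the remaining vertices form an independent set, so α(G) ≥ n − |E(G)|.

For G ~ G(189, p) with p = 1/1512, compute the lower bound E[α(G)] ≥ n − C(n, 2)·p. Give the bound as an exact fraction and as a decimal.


E[|E(G)|] = C(189, 2)·p = 17766 · (1/1512) = 47/4.
E[α(G)] ≥ n − E[|E(G)|] = 189 − 47/4 = 709/4.
Numerically: ≈ 177.25000.
(This is only a lower bound; the true E[α(G)] may be larger.)

E[α(G)] ≥ 709/4 ≈ 177.25000.


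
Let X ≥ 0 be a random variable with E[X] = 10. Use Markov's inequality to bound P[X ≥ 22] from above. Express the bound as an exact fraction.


μ = E[X] = 10, a = 22.
Markov: P[X ≥ 22] ≤ μ/a = (10)/22 = 5/11.
Numerically: ≈ 0.454545.
(Since a = 22 > μ = 10.000000, the bound 5/11 is < 1 and informative.)

P[X ≥ 22] ≤ 5/11 ≈ 0.454545.


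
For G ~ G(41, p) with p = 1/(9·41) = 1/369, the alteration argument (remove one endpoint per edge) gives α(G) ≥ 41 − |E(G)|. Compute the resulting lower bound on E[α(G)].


E[|E(G)|] = C(41, 2)·p = 820 · (1/369) = 20/9.
E[α(G)] ≥ n − E[|E(G)|] = 41 − 20/9 = 349/9.
Numerically: ≈ 38.777778.
(This is only a lower bound; the true E[α(G)] may be larger.)

E[α(G)] ≥ 349/9 ≈ 38.777778.


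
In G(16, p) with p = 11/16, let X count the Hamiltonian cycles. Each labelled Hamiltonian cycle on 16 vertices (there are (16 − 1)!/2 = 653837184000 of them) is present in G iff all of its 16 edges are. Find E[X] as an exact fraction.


K_16 has (16 − 1)!/2 = 653837184000 labelled Hamiltonian cycles.
For each such Hamiltonian cycle H, let X_H = 1 if all 16 edges of H are present in G. Then P[X_H = 1] = p^{16} = (11/16)^{16} = 45949729863572161/18446744073709551616.
By linearity of expectation: E[X] = Σ_H E[X_H] = 653837184000 · p^{16} = 653837184000 · 45949729863572161/18446744073709551616 = 29339494120662818290072875/18014398509481984.
Numerically: E[X] ≈ 1.6287e+09.

E[X] = 653837184000 · (11/16)^{16} = 29339494120662818290072875/18014398509481984 ≈ 1.6287e+09.


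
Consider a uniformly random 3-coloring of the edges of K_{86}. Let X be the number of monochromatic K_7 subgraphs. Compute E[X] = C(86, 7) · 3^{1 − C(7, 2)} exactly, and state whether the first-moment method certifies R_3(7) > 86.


E[X] = C(86, 7) · 3^{1 − 21} = 5373200880 · 3^{−20} = 5373200880/3486784401.
As a reduced fraction: E[X] = 199007440/129140163 ≈ 1.5410.
Is E[X] < 1? NO.
Since E[X] ≥ 1, the first-moment bound is inconclusive at n = 86; it does NOT by itself certify R_3(7) > 86.

E[X] = 199007440/129140163 ≈ 1.5410; E[X] ≥ 1; first-moment method inconclusive here.


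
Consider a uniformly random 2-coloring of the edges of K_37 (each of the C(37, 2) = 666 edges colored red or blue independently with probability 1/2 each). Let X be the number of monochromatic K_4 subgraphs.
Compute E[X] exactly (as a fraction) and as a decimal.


Let X = Σ_S X_S over the C(37, 4) = 66045 subsets S of size 4, where X_S = 1 if the K_4 on S is monochromatic.
For a fixed S, the K_4 on S has C(4, 2) = 6 edges. P[all 6 edges red] = (1/2)^6, and likewise for blue, so P[monochromatic] = 2·(1/2)^6 = 2^{1 − 6} = 1/32.
By linearity of expectation: E[X] = C(37, 4) · 2^{1 − 6} = 66045 · 1/32 = 66045/32.
Numerically: E[X] ≈ 2063.9062.

E[X] = C(37,4)·2^(1−C(4,2)) = 66045/32 ≈ 2063.9062.


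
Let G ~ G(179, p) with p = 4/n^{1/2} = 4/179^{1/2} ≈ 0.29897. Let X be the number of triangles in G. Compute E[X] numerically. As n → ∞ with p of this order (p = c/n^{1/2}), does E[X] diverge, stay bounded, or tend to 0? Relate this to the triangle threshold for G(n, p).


Number of potential triangles: C(179, 3) = 939929.
Each occurs with probability p³ ≈ (0.29897)³ ≈ 2.6723936e-02.
By linearity: E[X] = C(179, 3)·p³ ≈ 939929 · 2.6723936e-02 ≈ 25118.60270.
Since α = 1/2 < 1, p = c/n^{1/2} ≫ 1/n is above the triangle threshold p ~ 1/n. Asymptotically E[X] ~ (c³/6)·n^{3(1−α)} = (4³/6)·n^{1.5} → ∞; triangles are abundant w.h.p.

E[X] ≈ 25118.60270; in regime p = Θ(1/n^{1/2}) E[X] diverges (above the triangle threshold p ~ 1/n).


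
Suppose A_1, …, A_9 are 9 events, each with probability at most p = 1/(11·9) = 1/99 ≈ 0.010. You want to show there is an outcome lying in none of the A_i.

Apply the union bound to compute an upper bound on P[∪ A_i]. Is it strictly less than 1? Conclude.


Union bound: P[∪_{i=1}^{9} A_i] ≤ Σ_i P[A_i] ≤ 9·p = 9·(1/99) = 1/11.
Numerically: 1/11 ≈ 0.091.
Is 1/11 < 1? YES.
Since P[∪ A_i] ≤ 1/11 < 1, the complement has P[∩ A_i^c] ≥ 1 − 1/11 = 10/11 > 0, so some outcome avoids every A_i.

9·p = 1/11 ≈ 0.091; existence CERTIFIED by the union bound.


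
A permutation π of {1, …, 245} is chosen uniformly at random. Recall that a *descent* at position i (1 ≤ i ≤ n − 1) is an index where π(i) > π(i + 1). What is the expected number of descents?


Write X = Σ X_I over i = 1, …, 244, with X_I the indicator of one descent.
There are 244 indicators.
For each fixed i, the pair (π(i), π(i+1)) is a uniformly random ordered pair of distinct values from {1, …, 245}; by symmetry P[π(i) > π(i+1)] = 1/2.
By linearity: E[X] = 244 · (1/2) = (245 − 1) · (1/2) = 122 ≈ 122.000.

E[X] = 122 = 122.000.


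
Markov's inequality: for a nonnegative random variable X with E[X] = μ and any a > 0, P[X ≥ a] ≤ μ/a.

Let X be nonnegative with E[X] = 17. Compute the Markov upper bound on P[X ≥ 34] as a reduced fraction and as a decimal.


μ = E[X] = 17, a = 34.
Markov: P[X ≥ 34] ≤ μ/a = (17)/34 = 1/2.
Numerically: ≈ 0.500.
(Since a = 34 > μ = 17.000, the bound 1/2 is < 1 and informative.)

P[X ≥ 34] ≤ 1/2 ≈ 0.500.


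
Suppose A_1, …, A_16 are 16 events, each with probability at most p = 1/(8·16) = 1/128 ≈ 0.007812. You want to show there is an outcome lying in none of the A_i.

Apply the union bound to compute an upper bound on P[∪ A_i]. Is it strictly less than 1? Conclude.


Union bound: P[∪_{i=1}^{16} A_i] ≤ Σ_i P[A_i] ≤ 16·p = 16·(1/128) = 1/8.
Numerically: 1/8 ≈ 0.125000.
Is 1/8 < 1? YES.
Since P[∪ A_i] ≤ 1/8 < 1, the complement has P[∩ A_i^c] ≥ 1 − 1/8 = 7/8 > 0, so some outcome avoids every A_i.

16·p = 1/8 ≈ 0.125000; existence CERTIFIED by the union bound.


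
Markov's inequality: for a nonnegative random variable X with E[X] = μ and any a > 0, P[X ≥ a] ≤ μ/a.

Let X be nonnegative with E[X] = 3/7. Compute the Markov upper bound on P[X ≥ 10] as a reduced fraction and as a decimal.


μ = E[X] = 3/7, a = 10.
Markov: P[X ≥ 10] ≤ μ/a = (3/7)/10 = 3/70.
Numerically: ≈ 0.0429.
(Since a = 10 > μ = 0.4286, the bound 3/70 is < 1 and informative.)

P[X ≥ 10] ≤ 3/70 ≈ 0.0429.


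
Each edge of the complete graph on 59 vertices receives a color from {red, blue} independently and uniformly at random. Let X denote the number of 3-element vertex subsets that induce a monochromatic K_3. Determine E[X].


Let X = Σ_S X_S over the C(59, 3) = 32509 subsets S of size 3, where X_S = 1 if the K_3 on S is monochromatic.
For a fixed S, the K_3 on S has C(3, 2) = 3 edges. P[all 3 edges red] = (1/2)^3, and likewise for blue, so P[monochromatic] = 2·(1/2)^3 = 2^{1 − 3} = 1/4.
By linearity: E[X] = C(59, 3) · 2^{1 − 3} = 32509 · 1/4 = 32509/4.
Numerically: E[X] ≈ 8127.25000.

E[X] = C(59,3)·2^(1−C(3,2)) = 32509/4 ≈ 8127.25000.


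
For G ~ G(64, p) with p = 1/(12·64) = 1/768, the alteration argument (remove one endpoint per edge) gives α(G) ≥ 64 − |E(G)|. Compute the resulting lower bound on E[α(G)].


E[|E(G)|] = C(64, 2)·p = 2016 · (1/768) = 21/8.
E[α(G)] ≥ n − E[|E(G)|] = 64 − 21/8 = 491/8.
Numerically: ≈ 61.3750.
(This is only a lower bound; the true E[α(G)] may be larger.)

E[α(G)] ≥ 491/8 ≈ 61.3750.


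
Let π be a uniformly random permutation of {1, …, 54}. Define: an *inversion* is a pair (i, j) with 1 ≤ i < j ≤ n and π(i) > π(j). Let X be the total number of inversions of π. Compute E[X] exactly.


Write X = Σ X_I over the C(54, 2) = 1431 pairs i < j, with X_I the indicator of one inversion.
There are 1431 indicators.
For each fixed pair i < j, the values π(i) and π(j) are two distinct elements of {1, …, 54} in uniformly random order; by symmetry P[π(i) > π(j)] = 1/2.
By linearity: E[X] = 1431 · (1/2) = C(54, 2) · (1/2) = 1431/2 = 1431/2 ≈ 715.500.

E[X] = 1431/2 = 715.500.


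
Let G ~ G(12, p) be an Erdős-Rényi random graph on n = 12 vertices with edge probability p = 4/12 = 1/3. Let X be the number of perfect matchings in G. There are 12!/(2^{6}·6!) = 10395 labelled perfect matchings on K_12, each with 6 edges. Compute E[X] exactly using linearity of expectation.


K_12 has 12!/(2^{6}·6!) = 10395 labelled perfect matchings.
For each such perfect matching H, let X_H = 1 if all 6 edges of H are present in G. Then P[X_H = 1] = p^{6} = (1/3)^{6} = 1/729.
Summing the indicators: E[X] = Σ_H E[X_H] = 10395 · p^{6} = 10395 · 1/729 = 385/27.
Numerically: E[X] ≈ 14.2593.

E[X] = 10395 · (1/3)^{6} = 385/27 ≈ 14.2593.


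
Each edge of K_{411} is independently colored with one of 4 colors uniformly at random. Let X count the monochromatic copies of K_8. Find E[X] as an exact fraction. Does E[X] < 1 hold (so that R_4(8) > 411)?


E[X] = C(411, 8) · 4^{1 − 28} = 18855821462126715 · 4^{−27} = 18855821462126715/18014398509481984.
As a reduced fraction: E[X] = 18855821462126715/18014398509481984 ≈ 1.047.
Is E[X] < 1? NO.
Since E[X] ≥ 1, the first-moment bound is inconclusive at n = 411; it does NOT by itself certify R_4(8) > 411.

E[X] = 18855821462126715/18014398509481984 ≈ 1.047; E[X] ≥ 1; first-moment method inconclusive here.


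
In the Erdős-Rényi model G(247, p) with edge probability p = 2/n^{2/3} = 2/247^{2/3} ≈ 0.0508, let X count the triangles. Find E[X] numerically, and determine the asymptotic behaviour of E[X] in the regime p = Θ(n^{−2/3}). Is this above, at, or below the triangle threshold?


Number of potential triangles: C(247, 3) = 2481115.
Each occurs with probability p³ ≈ (0.0508)³ ≈ 1.311282e-04.
By linearity: E[X] = C(247, 3)·p³ ≈ 2481115 · 1.311282e-04 ≈ 325.3441.
Since α = 2/3 < 1, p = c/n^{2/3} ≫ 1/n is above the triangle threshold p ~ 1/n. Asymptotically E[X] ~ (c³/6)·n^{3(1−α)} = (2³/6)·n^{1} → ∞; triangles are abundant w.h.p.

E[X] ≈ 325.3441; in regime p = Θ(1/n^{2/3}) E[X] diverges (above the triangle threshold p ~ 1/n).


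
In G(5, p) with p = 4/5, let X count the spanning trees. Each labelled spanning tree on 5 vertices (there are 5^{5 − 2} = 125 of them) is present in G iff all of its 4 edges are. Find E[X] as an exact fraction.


K_5 has 5^{5 − 2} = 125 labelled spanning trees.
For each such spanning tree H, let X_H = 1 if all 4 edges of H are present in G. Then P[X_H = 1] = p^{4} = (4/5)^{4} = 256/625.
By linearity of expectation: E[X] = Σ_H E[X_H] = 125 · p^{4} = 125 · 256/625 = 256/5.
Numerically: E[X] ≈ 51.2.

E[X] = 125 · (4/5)^{4} = 256/5 ≈ 51.2.


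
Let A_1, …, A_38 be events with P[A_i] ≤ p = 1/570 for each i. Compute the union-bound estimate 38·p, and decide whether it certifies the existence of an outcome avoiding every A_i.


Union bound: P[∪_{i=1}^{38} A_i] ≤ Σ_i P[A_i] ≤ 38·p = 38·(1/570) = 1/15.
Numerically: 1/15 ≈ 0.0667.
Is 1/15 < 1? YES.
Since P[∪ A_i] ≤ 1/15 < 1, the complement has P[∩ A_i^c] ≥ 1 − 1/15 = 14/15 > 0, so some outcome avoids every A_i.

38·p = 1/15 ≈ 0.0667; existence CERTIFIED by the union bound.


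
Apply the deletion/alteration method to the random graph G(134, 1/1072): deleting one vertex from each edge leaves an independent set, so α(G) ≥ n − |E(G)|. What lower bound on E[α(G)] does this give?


E[|E(G)|] = C(134, 2)·p = 8911 · (1/1072) = 133/16.
E[α(G)] ≥ n − E[|E(G)|] = 134 − 133/16 = 2011/16.
Numerically: ≈ 125.68750.
(This is only a lower bound; the true E[α(G)] may be larger.)

E[α(G)] ≥ 2011/16 ≈ 125.68750.


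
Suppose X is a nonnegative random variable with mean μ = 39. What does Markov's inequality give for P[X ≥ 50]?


μ = E[X] = 39, a = 50.
Markov: P[X ≥ 50] ≤ μ/a = (39)/50 = 39/50.
Numerically: ≈ 0.780000.
(Since a = 50 > μ = 39.000000, the bound 39/50 is < 1 and informative.)

P[X ≥ 50] ≤ 39/50 ≈ 0.780000.


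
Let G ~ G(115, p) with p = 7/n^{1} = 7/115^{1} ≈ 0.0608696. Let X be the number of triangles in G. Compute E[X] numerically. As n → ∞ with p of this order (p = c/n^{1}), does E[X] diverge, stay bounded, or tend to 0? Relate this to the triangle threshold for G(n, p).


Number of potential triangles: C(115, 3) = 246905.
Each occurs with probability p³ ≈ (0.0608696)³ ≈ 2.25528068e-04.
By linearity: E[X] = C(115, 3)·p³ ≈ 246905 · 2.25528068e-04 ≈ 55.684008.
Here α = 1, so p = 7/n is exactly at the triangle threshold p ~ 1/n. Asymptotically E[X] → c³/6 = 7³/6 = 343/6 ≈ 57.166667, a bounded constant. In this regime the triangle count is asymptotically Poisson(c³/6).

E[X] ≈ 55.684008; in regime p = Θ(1/n^{1}) E[X] stays bounded (at the triangle threshold p ~ 1/n).


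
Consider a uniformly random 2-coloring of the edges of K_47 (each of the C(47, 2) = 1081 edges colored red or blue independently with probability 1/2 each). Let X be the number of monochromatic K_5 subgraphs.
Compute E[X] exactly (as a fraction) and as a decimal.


Let X = Σ_S X_S over the C(47, 5) = 1533939 subsets S of size 5, where X_S = 1 if the K_5 on S is monochromatic.
For a fixed S, the K_5 on S has C(5, 2) = 10 edges. P[all 10 edges red] = (1/2)^10, and likewise for blue, so P[monochromatic] = 2·(1/2)^10 = 2^{1 − 10} = 1/512.
By linearity: E[X] = C(47, 5) · 2^{1 − 10} = 1533939 · 1/512 = 1533939/512.
Numerically: E[X] ≈ 2995.974609.

E[X] = C(47,5)·2^(1−C(5,2)) = 1533939/512 ≈ 2995.974609.


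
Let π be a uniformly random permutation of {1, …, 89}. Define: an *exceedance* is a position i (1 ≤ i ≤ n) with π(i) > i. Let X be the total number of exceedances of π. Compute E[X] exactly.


Write X = Σ_{i=1}^{89} X_i, where X_i = 1_{π(i) > i}.
For each fixed i, π(i) is uniform over {1, …, 89} (marginal of a uniform permutation), so P[π(i) > i] = (n − i)/n. Summing: Σ_{i=1}^{89} (n − i)/n = (0 + 1 + … + 88)/89 = 89(89 − 1)/(2·89) = (89 − 1)/2.
Hence E[X] = Σ_{i=1}^{89} (89 − i)/89 = 44 ≈ 44.00000.

E[X] = 44 = 44.00000.


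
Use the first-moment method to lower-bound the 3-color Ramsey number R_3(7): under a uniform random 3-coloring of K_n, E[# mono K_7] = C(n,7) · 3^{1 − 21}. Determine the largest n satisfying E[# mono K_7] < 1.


We need C(n, 7) · 3^{1 − 21} < 1, i.e. C(n, 7) < 3^{21 − 1} = 3486784401.
Check values of n near the boundary:
  n = 79: C(79, 7) = 2898753715; 2898753715 < 3486784401? YES
  n = 80: C(80, 7) = 3176716400; 3176716400 < 3486784401? YES
  n = 81: C(81, 7) = 3477216600; 3477216600 < 3486784401? YES
  n = 82: C(82, 7) = 3801756816; 3801756816 < 3486784401? NO
  n = 83: C(83, 7) = 4151918628; 4151918628 < 3486784401? NO
  n = 84: C(84, 7) = 4529365776; 4529365776 < 3486784401? NO
The largest n with C(n, 7) < 3486784401 is n = 81 (where E[X] = 42928600/43046721 ≈ 0.997256). Hence R_3(7) > 81, i.e. R_3(7) ≥ 82.

Largest n = 81; hence R_3(7) > 81.


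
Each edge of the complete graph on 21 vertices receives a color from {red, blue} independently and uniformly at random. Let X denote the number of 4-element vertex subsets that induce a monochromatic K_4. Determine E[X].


Let X = Σ_S X_S over the C(21, 4) = 5985 subsets S of size 4, where X_S = 1 if the K_4 on S is monochromatic.
For a fixed S, the K_4 on S has C(4, 2) = 6 edges. P[all 6 edges red] = (1/2)^6, and likewise for blue, so P[monochromatic] = 2·(1/2)^6 = 2^{1 − 6} = 1/32.
By linearity of expectation: E[X] = C(21, 4) · 2^{1 − 6} = 5985 · 1/32 = 5985/32.
Numerically: E[X] ≈ 187.0312.

E[X] = C(21,4)·2^(1−C(4,2)) = 5985/32 ≈ 187.0312.


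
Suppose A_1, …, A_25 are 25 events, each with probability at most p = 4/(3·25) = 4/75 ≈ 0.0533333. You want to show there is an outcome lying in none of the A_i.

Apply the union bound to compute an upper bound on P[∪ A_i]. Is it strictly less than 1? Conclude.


Union bound: P[∪_{i=1}^{25} A_i] ≤ Σ_i P[A_i] ≤ 25·p = 25·(4/75) = 4/3.
Numerically: 4/3 ≈ 1.3333333.
Is 4/3 < 1? NO.
Since the bound 4/3 is ≥ 1, the union bound is uninformative here; it does NOT by itself certify existence.

25·p = 4/3 ≈ 1.3333333; existence NOT certified by the union bound.


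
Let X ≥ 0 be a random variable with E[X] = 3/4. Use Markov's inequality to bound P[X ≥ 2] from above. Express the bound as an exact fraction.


μ = E[X] = 3/4, a = 2.
Markov: P[X ≥ 2] ≤ μ/a = (3/4)/2 = 3/8.
Numerically: ≈ 0.3750.
(Since a = 2 > μ = 0.7500, the bound 3/8 is < 1 and informative.)

P[X ≥ 2] ≤ 3/8 ≈ 0.3750.


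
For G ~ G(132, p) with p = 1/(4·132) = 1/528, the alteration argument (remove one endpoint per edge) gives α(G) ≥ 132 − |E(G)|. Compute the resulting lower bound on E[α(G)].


E[|E(G)|] = C(132, 2)·p = 8646 · (1/528) = 131/8.
E[α(G)] ≥ n − E[|E(G)|] = 132 − 131/8 = 925/8.
Numerically: ≈ 115.625.
(This is only a lower bound; the true E[α(G)] may be larger.)

E[α(G)] ≥ 925/8 ≈ 115.625.


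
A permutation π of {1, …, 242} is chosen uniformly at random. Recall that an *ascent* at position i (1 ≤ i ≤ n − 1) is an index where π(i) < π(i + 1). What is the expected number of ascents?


Write X = Σ X_I over i = 1, …, 241, with X_I the indicator of one ascent.
There are 241 indicators.
For each fixed i, the pair (π(i), π(i+1)) is a uniformly random ordered pair of distinct values from {1, …, 242}; by symmetry P[π(i) < π(i+1)] = 1/2.
By linearity: E[X] = 241 · (1/2) = (242 − 1) · (1/2) = 241/2 ≈ 120.5000.

E[X] = 241/2 = 120.5000.


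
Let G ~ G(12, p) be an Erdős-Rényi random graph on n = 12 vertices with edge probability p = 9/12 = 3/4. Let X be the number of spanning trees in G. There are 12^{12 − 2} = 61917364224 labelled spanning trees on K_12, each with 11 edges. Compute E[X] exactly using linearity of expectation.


K_12 has 12^{12 − 2} = 61917364224 labelled spanning trees.
For each such spanning tree H, let X_H = 1 if all 11 edges of H are present in G. Then P[X_H = 1] = p^{11} = (3/4)^{11} = 177147/4194304.
By linearity of expectation: E[X] = Σ_H E[X_H] = 61917364224 · p^{11} = 61917364224 · 177147/4194304 = 10460353203/4.
Numerically: E[X] ≈ 2.6151e+09.

E[X] = 61917364224 · (3/4)^{11} = 10460353203/4 ≈ 2.6151e+09.


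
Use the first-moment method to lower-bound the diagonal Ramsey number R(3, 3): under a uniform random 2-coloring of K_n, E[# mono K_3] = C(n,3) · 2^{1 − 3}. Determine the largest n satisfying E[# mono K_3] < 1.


We need C(n, 3) · 2^{1 − 3} < 1, i.e. C(n, 3) < 2^{3 − 1} = 4.
Check values of n near the boundary:
  n = 3: C(3, 3) = 1; 1 < 4? YES
  n = 4: C(4, 3) = 4; 4 < 4? NO
  n = 5: C(5, 3) = 10; 10 < 4? NO
The largest n with C(n, 3) < 4 is n = 3 (where E[X] = 1/4 ≈ 0.2500). Hence R(3, 3) > 3, i.e. R(3, 3) ≥ 4.

Largest n = 3; hence R(3, 3) > 3.


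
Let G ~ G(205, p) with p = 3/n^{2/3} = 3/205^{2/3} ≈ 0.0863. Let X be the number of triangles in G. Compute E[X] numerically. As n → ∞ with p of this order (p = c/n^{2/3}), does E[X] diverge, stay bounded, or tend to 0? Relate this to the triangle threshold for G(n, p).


Number of potential triangles: C(205, 3) = 1414910.
Each occurs with probability p³ ≈ (0.0863)³ ≈ 6.42475e-04.
By linearity: E[X] = C(205, 3)·p³ ≈ 1414910 · 6.42475e-04 ≈ 909.044.
Since α = 2/3 < 1, p = c/n^{2/3} ≫ 1/n is above the triangle threshold p ~ 1/n. Asymptotically E[X] ~ (c³/6)·n^{3(1−α)} = (3³/6)·n^{1} → ∞; triangles are abundant w.h.p.

E[X] ≈ 909.044; in regime p = Θ(1/n^{2/3}) E[X] diverges (above the triangle threshold p ~ 1/n).


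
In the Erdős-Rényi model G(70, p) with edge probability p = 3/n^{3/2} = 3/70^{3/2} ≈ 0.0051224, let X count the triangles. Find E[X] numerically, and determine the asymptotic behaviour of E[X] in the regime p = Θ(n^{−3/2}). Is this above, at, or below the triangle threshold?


Number of potential triangles: C(70, 3) = 54740.
Each occurs with probability p³ ≈ (0.0051224)³ ≈ 1.3440722e-07.
By linearity: E[X] = C(70, 3)·p³ ≈ 54740 · 1.3440722e-07 ≈ 0.00736.
Since α = 3/2 > 1, p = c/n^{3/2} = o(1/n) is below the triangle threshold p ~ 1/n. Asymptotically E[X] ~ (c³/6)·n^{3(1−α)} = (3³/6)·n^{-1.5} → 0, so by Markov's inequality G has no triangles w.h.p.

E[X] ≈ 0.00736; in regime p = Θ(1/n^{3/2}) E[X] tends to 0 (below the triangle threshold p ~ 1/n).


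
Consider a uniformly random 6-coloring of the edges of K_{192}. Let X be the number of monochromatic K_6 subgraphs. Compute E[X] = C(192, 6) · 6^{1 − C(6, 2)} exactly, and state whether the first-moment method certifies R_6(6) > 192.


E[X] = C(192, 6) · 6^{1 − 15} = 64300886496 · 6^{−14} = 64300886496/78364164096.
As a reduced fraction: E[X] = 223266967/272097792 ≈ 0.82054.
Is E[X] < 1? YES.
Since E[X] < 1, there exists a 6-coloring of K_{192} with no monochromatic K_6; hence R_6(6) > 192.

E[X] = 223266967/272097792 ≈ 0.82054; E[X] < 1, so R_6(6) > 192.


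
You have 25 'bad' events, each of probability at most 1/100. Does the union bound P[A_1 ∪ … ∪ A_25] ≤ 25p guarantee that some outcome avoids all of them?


Union bound: P[∪_{i=1}^{25} A_i] ≤ Σ_i P[A_i] ≤ 25·p = 25·(1/100) = 1/4.
Numerically: 1/4 ≈ 0.2500000.
Is 1/4 < 1? YES.
Since P[∪ A_i] ≤ 1/4 < 1, the complement has P[∩ A_i^c] ≥ 1 − 1/4 = 3/4 > 0, so some outcome avoids every A_i.

25·p = 1/4 ≈ 0.2500000; existence CERTIFIED by the union bound.


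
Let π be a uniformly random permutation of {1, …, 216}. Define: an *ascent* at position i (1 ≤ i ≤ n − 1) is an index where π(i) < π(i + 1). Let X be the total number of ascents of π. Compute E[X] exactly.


Write X = Σ X_I over i = 1, …, 215, with X_I the indicator of one ascent.
There are 215 indicators.
For each fixed i, the pair (π(i), π(i+1)) is a uniformly random ordered pair of distinct values from {1, …, 216}; by symmetry P[π(i) < π(i+1)] = 1/2.
By linearity: E[X] = 215 · (1/2) = (216 − 1) · (1/2) = 215/2 ≈ 107.5000.

E[X] = 215/2 = 107.5000.


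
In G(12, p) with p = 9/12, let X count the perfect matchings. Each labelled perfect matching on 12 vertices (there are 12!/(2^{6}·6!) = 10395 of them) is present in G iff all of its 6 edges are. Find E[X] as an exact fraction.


K_12 has 12!/(2^{6}·6!) = 10395 labelled perfect matchings.
For each such perfect matching H, let X_H = 1 if all 6 edges of H are present in G. Then P[X_H = 1] = p^{6} = (3/4)^{6} = 729/4096.
By linearity: E[X] = Σ_H E[X_H] = 10395 · p^{6} = 10395 · 729/4096 = 7577955/4096.
Numerically: E[X] ≈ 1.85e+03.

E[X] = 10395 · (3/4)^{6} = 7577955/4096 ≈ 1.85e+03.


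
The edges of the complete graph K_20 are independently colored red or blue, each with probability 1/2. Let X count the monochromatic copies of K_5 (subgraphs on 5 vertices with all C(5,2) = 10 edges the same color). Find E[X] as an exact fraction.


Let X = Σ_S X_S over the C(20, 5) = 15504 subsets S of size 5, where X_S = 1 if the K_5 on S is monochromatic.
For a fixed S, the K_5 on S has C(5, 2) = 10 edges. P[all 10 edges red] = (1/2)^10, and likewise for blue, so P[monochromatic] = 2·(1/2)^10 = 2^{1 − 10} = 1/512.
By linearity of expectation: E[X] = C(20, 5) · 2^{1 − 10} = 15504 · 1/512 = 969/32.
Numerically: E[X] ≈ 30.2812.

E[X] = C(20,5)·2^(1−C(5,2)) = 969/32 ≈ 30.2812.


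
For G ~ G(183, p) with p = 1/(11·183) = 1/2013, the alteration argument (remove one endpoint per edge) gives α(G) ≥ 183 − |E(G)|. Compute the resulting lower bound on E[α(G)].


E[|E(G)|] = C(183, 2)·p = 16653 · (1/2013) = 91/11.
E[α(G)] ≥ n − E[|E(G)|] = 183 − 91/11 = 1922/11.
Numerically: ≈ 174.7273.
(This is only a lower bound; the true E[α(G)] may be larger.)

E[α(G)] ≥ 1922/11 ≈ 174.7273.


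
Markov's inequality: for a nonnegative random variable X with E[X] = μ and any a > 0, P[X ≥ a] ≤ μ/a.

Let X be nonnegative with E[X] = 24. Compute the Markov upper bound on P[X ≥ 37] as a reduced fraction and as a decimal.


μ = E[X] = 24, a = 37.
Markov: P[X ≥ 37] ≤ μ/a = (24)/37 = 24/37.
Numerically: ≈ 0.649.
(Since a = 37 > μ = 24.000, the bound 24/37 is < 1 and informative.)

P[X ≥ 37] ≤ 24/37 ≈ 0.649.


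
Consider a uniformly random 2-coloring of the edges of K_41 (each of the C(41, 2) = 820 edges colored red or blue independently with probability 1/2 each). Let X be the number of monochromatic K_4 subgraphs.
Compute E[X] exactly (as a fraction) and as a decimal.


Let X = Σ_S X_S over the C(41, 4) = 101270 subsets S of size 4, where X_S = 1 if the K_4 on S is monochromatic.
For a fixed S, the K_4 on S has C(4, 2) = 6 edges. P[all 6 edges red] = (1/2)^6, and likewise for blue, so P[monochromatic] = 2·(1/2)^6 = 2^{1 − 6} = 1/32.
By linearity of expectation: E[X] = C(41, 4) · 2^{1 − 6} = 101270 · 1/32 = 50635/16.
Numerically: E[X] ≈ 3164.688.

E[X] = C(41,4)·2^(1−C(4,2)) = 50635/16 ≈ 3164.688.


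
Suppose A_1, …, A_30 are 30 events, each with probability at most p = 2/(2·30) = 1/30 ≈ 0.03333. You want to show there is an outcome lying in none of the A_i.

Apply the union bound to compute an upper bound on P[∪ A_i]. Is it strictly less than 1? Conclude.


Union bound: P[∪_{i=1}^{30} A_i] ≤ Σ_i P[A_i] ≤ 30·p = 30·(1/30) = 1.
Numerically: 1 ≈ 1.00000.
Is 1 < 1? NO.
Since the bound 1 is ≥ 1, the union bound is uninformative here; it does NOT by itself certify existence.

30·p = 1 ≈ 1.00000; existence NOT certified by the union bound.


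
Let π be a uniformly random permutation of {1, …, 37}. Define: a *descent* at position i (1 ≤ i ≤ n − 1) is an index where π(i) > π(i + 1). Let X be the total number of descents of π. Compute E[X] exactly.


Write X = Σ X_I over i = 1, …, 36, with X_I the indicator of one descent.
There are 36 indicators.
For each fixed i, the pair (π(i), π(i+1)) is a uniformly random ordered pair of distinct values from {1, …, 37}; by symmetry P[π(i) > π(i+1)] = 1/2.
By linearity: E[X] = 36 · (1/2) = (37 − 1) · (1/2) = 18 ≈ 18.000000.

E[X] = 18 = 18.000000.


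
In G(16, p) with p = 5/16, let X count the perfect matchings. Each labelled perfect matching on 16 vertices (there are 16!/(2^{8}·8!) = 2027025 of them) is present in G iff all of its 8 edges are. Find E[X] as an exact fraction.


K_16 has 16!/(2^{8}·8!) = 2027025 labelled perfect matchings.
For each such perfect matching H, let X_H = 1 if all 8 edges of H are present in G. Then P[X_H = 1] = p^{8} = (5/16)^{8} = 390625/4294967296.
By linearity of expectation: E[X] = Σ_H E[X_H] = 2027025 · p^{8} = 2027025 · 390625/4294967296 = 791806640625/4294967296.
Numerically: E[X] ≈ 184.36.

E[X] = 2027025 · (5/16)^{8} = 791806640625/4294967296 ≈ 184.36.


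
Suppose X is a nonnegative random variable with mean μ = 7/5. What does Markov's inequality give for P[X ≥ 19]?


μ = E[X] = 7/5, a = 19.
Markov: P[X ≥ 19] ≤ μ/a = (7/5)/19 = 7/95.
Numerically: ≈ 0.07368.
(Since a = 19 > μ = 1.40000, the bound 7/95 is < 1 and informative.)

P[X ≥ 19] ≤ 7/95 ≈ 0.07368.


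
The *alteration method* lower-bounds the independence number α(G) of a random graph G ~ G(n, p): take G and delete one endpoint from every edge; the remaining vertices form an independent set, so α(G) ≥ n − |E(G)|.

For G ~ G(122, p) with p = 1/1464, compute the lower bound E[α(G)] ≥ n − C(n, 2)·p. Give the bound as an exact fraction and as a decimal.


E[|E(G)|] = C(122, 2)·p = 7381 · (1/1464) = 121/24.
E[α(G)] ≥ n − E[|E(G)|] = 122 − 121/24 = 2807/24.
Numerically: ≈ 116.958333.
(This is only a lower bound; the true E[α(G)] may be larger.)

E[α(G)] ≥ 2807/24 ≈ 116.958333.


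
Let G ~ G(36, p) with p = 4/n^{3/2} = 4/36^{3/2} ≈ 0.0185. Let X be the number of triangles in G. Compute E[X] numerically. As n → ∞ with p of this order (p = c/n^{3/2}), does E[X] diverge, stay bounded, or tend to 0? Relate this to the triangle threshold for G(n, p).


Number of potential triangles: C(36, 3) = 7140.
Each occurs with probability p³ ≈ (0.0185)³ ≈ 6.35066e-06.
By linearity: E[X] = C(36, 3)·p³ ≈ 7140 · 6.35066e-06 ≈ 0.045.
Since α = 3/2 > 1, p = c/n^{3/2} = o(1/n) is below the triangle threshold p ~ 1/n. Asymptotically E[X] ~ (c³/6)·n^{3(1−α)} = (4³/6)·n^{-1.5} → 0, so by Markov's inequality G has no triangles w.h.p.

E[X] ≈ 0.045; in regime p = Θ(1/n^{3/2}) E[X] tends to 0 (below the triangle threshold p ~ 1/n).


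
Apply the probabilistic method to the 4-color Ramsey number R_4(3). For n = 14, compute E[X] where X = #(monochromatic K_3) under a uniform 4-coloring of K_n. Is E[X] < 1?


E[X] = C(14, 3) · 4^{1 − 3} = 364 · 4^{−2} = 364/16.
As a reduced fraction: E[X] = 91/4 ≈ 22.750000.
Is E[X] < 1? NO.
Since E[X] ≥ 1, the first-moment bound is inconclusive at n = 14; it does NOT by itself certify R_4(3) > 14.

E[X] = 91/4 ≈ 22.750000; E[X] ≥ 1; first-moment method inconclusive here.


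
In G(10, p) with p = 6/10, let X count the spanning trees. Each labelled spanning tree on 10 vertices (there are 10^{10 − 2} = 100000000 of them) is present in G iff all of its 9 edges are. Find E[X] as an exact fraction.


K_10 has 10^{10 − 2} = 100000000 labelled spanning trees.
For each such spanning tree H, let X_H = 1 if all 9 edges of H are present in G. Then P[X_H = 1] = p^{9} = (3/5)^{9} = 19683/1953125.
By linearity of expectation: E[X] = Σ_H E[X_H] = 100000000 · p^{9} = 100000000 · 19683/1953125 = 5038848/5.
Numerically: E[X] ≈ 1.008e+06.

E[X] = 100000000 · (3/5)^{9} = 5038848/5 ≈ 1.008e+06.


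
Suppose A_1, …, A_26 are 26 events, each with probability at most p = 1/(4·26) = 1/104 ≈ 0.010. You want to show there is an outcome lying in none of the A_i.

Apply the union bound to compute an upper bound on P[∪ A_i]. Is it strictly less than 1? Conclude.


Union bound: P[∪_{i=1}^{26} A_i] ≤ Σ_i P[A_i] ≤ 26·p = 26·(1/104) = 1/4.
Numerically: 1/4 ≈ 0.250.
Is 1/4 < 1? YES.
Since P[∪ A_i] ≤ 1/4 < 1, the complement has P[∩ A_i^c] ≥ 1 − 1/4 = 3/4 > 0, so some outcome avoids every A_i.

26·p = 1/4 ≈ 0.250; existence CERTIFIED by the union bound.


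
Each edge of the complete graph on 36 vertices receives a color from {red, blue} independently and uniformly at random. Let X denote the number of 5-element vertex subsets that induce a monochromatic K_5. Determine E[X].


Let X = Σ_S X_S over the C(36, 5) = 376992 subsets S of size 5, where X_S = 1 if the K_5 on S is monochromatic.
For a fixed S, the K_5 on S has C(5, 2) = 10 edges. P[all 10 edges red] = (1/2)^10, and likewise for blue, so P[monochromatic] = 2·(1/2)^10 = 2^{1 − 10} = 1/512.
Summing: E[X] = C(36, 5) · 2^{1 − 10} = 376992 · 1/512 = 11781/16.
Numerically: E[X] ≈ 736.31250.

E[X] = C(36,5)·2^(1−C(5,2)) = 11781/16 ≈ 736.31250.


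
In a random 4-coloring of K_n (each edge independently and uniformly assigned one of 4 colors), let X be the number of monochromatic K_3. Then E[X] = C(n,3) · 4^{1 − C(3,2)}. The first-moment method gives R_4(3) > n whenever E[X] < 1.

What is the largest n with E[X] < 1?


We need C(n, 3) · 4^{1 − 3} < 1, i.e. C(n, 3) < 4^{3 − 1} = 16.
Check values of n near the boundary:
  n = 3: C(3, 3) = 1; 1 < 16? YES
  n = 4: C(4, 3) = 4; 4 < 16? YES
  n = 5: C(5, 3) = 10; 10 < 16? YES
  n = 6: C(6, 3) = 20; 20 < 16? NO
  n = 7: C(7, 3) = 35; 35 < 16? NO
The largest n with C(n, 3) < 16 is n = 5 (where E[X] = 5/8 ≈ 0.625). Hence R_4(3) > 5, i.e. R_4(3) ≥ 6.

Largest n = 5; hence R_4(3) > 5.


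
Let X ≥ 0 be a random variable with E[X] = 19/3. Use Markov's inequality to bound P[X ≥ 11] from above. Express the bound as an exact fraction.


μ = E[X] = 19/3, a = 11.
Markov: P[X ≥ 11] ≤ μ/a = (19/3)/11 = 19/33.
Numerically: ≈ 0.57576.
(Since a = 11 > μ = 6.33333, the bound 19/33 is < 1 and informative.)

P[X ≥ 11] ≤ 19/33 ≈ 0.57576.


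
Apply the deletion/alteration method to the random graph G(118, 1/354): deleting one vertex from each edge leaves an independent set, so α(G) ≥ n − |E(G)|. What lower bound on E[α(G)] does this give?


E[|E(G)|] = C(118, 2)·p = 6903 · (1/354) = 39/2.
E[α(G)] ≥ n − E[|E(G)|] = 118 − 39/2 = 197/2.
Numerically: ≈ 98.500000.
(This is only a lower bound; the true E[α(G)] may be larger.)

E[α(G)] ≥ 197/2 ≈ 98.500000.


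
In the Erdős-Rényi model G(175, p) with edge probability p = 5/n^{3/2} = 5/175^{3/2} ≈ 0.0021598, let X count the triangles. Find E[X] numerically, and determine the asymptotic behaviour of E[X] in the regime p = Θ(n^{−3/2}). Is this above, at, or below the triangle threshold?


Number of potential triangles: C(175, 3) = 877975.
Each occurs with probability p³ ≈ (0.0021598)³ ≈ 1.0074855e-08.
By linearity: E[X] = C(175, 3)·p³ ≈ 877975 · 1.0074855e-08 ≈ 0.00885.
Since α = 3/2 > 1, p = c/n^{3/2} = o(1/n) is below the triangle threshold p ~ 1/n. Asymptotically E[X] ~ (c³/6)·n^{3(1−α)} = (5³/6)·n^{-1.5} → 0, so by Markov's inequality G has no triangles w.h.p.

E[X] ≈ 0.00885; in regime p = Θ(1/n^{3/2}) E[X] tends to 0 (below the triangle threshold p ~ 1/n).


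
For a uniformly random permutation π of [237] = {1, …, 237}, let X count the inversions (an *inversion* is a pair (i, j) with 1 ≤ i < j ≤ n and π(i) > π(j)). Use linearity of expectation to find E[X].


Write X = Σ X_I over the C(237, 2) = 27966 pairs i < j, with X_I the indicator of one inversion.
There are 27966 indicators.
For each fixed pair i < j, the values π(i) and π(j) are two distinct elements of {1, …, 237} in uniformly random order; by symmetry P[π(i) > π(j)] = 1/2.
By linearity: E[X] = 27966 · (1/2) = C(237, 2) · (1/2) = 27966/2 = 13983 ≈ 13983.000.

E[X] = 13983 = 13983.000.


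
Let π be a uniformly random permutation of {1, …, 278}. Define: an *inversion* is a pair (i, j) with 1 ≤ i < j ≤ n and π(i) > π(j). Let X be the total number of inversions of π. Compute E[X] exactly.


Write X = Σ X_I over the C(278, 2) = 38503 pairs i < j, with X_I the indicator of one inversion.
There are 38503 indicators.
For each fixed pair i < j, the values π(i) and π(j) are two distinct elements of {1, …, 278} in uniformly random order; by symmetry P[π(i) > π(j)] = 1/2.
By linearity: E[X] = 38503 · (1/2) = C(278, 2) · (1/2) = 38503/2 = 38503/2 ≈ 19251.50000.

E[X] = 38503/2 = 19251.50000.


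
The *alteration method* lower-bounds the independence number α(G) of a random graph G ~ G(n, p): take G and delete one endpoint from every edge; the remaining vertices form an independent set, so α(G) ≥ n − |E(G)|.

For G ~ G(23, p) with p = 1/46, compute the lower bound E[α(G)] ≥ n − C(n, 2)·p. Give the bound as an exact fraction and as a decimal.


E[|E(G)|] = C(23, 2)·p = 253 · (1/46) = 11/2.
E[α(G)] ≥ n − E[|E(G)|] = 23 − 11/2 = 35/2.
Numerically: ≈ 17.5000.
(This is only a lower bound; the true E[α(G)] may be larger.)

E[α(G)] ≥ 35/2 ≈ 17.5000.


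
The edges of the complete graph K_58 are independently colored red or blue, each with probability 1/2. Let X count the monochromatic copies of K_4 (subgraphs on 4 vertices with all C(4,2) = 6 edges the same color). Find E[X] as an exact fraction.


Let X = Σ_S X_S over the C(58, 4) = 424270 subsets S of size 4, where X_S = 1 if the K_4 on S is monochromatic.
For a fixed S, the K_4 on S has C(4, 2) = 6 edges. P[all 6 edges red] = (1/2)^6, and likewise for blue, so P[monochromatic] = 2·(1/2)^6 = 2^{1 − 6} = 1/32.
Summing: E[X] = C(58, 4) · 2^{1 − 6} = 424270 · 1/32 = 212135/16.
Numerically: E[X] ≈ 13258.438.

E[X] = C(58,4)·2^(1−C(4,2)) = 212135/16 ≈ 13258.438.


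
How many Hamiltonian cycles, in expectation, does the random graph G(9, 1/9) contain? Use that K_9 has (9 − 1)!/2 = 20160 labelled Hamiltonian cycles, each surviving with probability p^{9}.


K_9 has (9 − 1)!/2 = 20160 labelled Hamiltonian cycles.
For each such Hamiltonian cycle H, let X_H = 1 if all 9 edges of H are present in G. Then P[X_H = 1] = p^{9} = (1/9)^{9} = 1/387420489.
Summing the indicators: E[X] = Σ_H E[X_H] = 20160 · p^{9} = 20160 · 1/387420489 = 2240/43046721.
Numerically: E[X] ≈ 5.2036e-05.

E[X] = 20160 · (1/9)^{9} = 2240/43046721 ≈ 5.2036e-05.


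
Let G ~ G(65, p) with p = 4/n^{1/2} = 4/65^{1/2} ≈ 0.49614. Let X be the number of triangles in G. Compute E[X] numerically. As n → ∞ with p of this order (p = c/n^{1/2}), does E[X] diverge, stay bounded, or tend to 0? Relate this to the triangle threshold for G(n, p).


Number of potential triangles: C(65, 3) = 43680.
Each occurs with probability p³ ≈ (0.49614)³ ≈ 1.2212651e-01.
By linearity: E[X] = C(65, 3)·p³ ≈ 43680 · 1.2212651e-01 ≈ 5334.48587.
Since α = 1/2 < 1, p = c/n^{1/2} ≫ 1/n is above the triangle threshold p ~ 1/n. Asymptotically E[X] ~ (c³/6)·n^{3(1−α)} = (4³/6)·n^{1.5} → ∞; triangles are abundant w.h.p.

E[X] ≈ 5334.48587; in regime p = Θ(1/n^{1/2}) E[X] diverges (above the triangle threshold p ~ 1/n).


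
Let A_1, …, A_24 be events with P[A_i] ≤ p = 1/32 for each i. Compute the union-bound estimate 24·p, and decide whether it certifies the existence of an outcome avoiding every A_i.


Union bound: P[∪_{i=1}^{24} A_i] ≤ Σ_i P[A_i] ≤ 24·p = 24·(1/32) = 3/4.
Numerically: 3/4 ≈ 0.7500000.
Is 3/4 < 1? YES.
Since P[∪ A_i] ≤ 3/4 < 1, the complement has P[∩ A_i^c] ≥ 1 − 3/4 = 1/4 > 0, so some outcome avoids every A_i.

24·p = 3/4 ≈ 0.7500000; existence CERTIFIED by the union bound.


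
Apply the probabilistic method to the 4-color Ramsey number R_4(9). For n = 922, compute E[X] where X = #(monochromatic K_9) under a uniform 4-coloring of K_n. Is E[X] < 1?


E[X] = C(922, 9) · 4^{1 − 36} = 1275867683890227543270 · 4^{−35} = 1275867683890227543270/1180591620717411303424.
As a reduced fraction: E[X] = 637933841945113771635/590295810358705651712 ≈ 1.0807020.
Is E[X] < 1? NO.
Since E[X] ≥ 1, the first-moment bound is inconclusive at n = 922; it does NOT by itself certify R_4(9) > 922.

E[X] = 637933841945113771635/590295810358705651712 ≈ 1.0807020; E[X] ≥ 1; first-moment method inconclusive here.


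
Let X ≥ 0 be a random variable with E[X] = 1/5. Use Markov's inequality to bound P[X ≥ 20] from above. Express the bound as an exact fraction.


μ = E[X] = 1/5, a = 20.
Markov: P[X ≥ 20] ≤ μ/a = (1/5)/20 = 1/100.
Numerically: ≈ 0.010000.
(Since a = 20 > μ = 0.200000, the bound 1/100 is < 1 and informative.)

P[X ≥ 20] ≤ 1/100 ≈ 0.010000.


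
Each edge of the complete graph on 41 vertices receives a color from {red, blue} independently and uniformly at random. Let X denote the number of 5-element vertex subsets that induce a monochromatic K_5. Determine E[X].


Let X = Σ_S X_S over the C(41, 5) = 749398 subsets S of size 5, where X_S = 1 if the K_5 on S is monochromatic.
For a fixed S, the K_5 on S has C(5, 2) = 10 edges. P[all 10 edges red] = (1/2)^10, and likewise for blue, so P[monochromatic] = 2·(1/2)^10 = 2^{1 − 10} = 1/512.
Summing: E[X] = C(41, 5) · 2^{1 − 10} = 749398 · 1/512 = 374699/256.
Numerically: E[X] ≈ 1463.667969.

E[X] = C(41,5)·2^(1−C(5,2)) = 374699/256 ≈ 1463.667969.
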